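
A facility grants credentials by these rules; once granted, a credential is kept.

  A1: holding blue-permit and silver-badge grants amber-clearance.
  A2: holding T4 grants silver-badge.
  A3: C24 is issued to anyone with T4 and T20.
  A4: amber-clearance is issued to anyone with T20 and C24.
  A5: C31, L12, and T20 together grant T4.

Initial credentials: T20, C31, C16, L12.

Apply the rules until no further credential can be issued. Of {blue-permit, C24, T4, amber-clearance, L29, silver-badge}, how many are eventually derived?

Holding C31, L12, and T20 grants T4 (A5).
Holding T4 and T20 grants C24 (A3).
Holding T4 grants silver-badge (A2).
Holding T20 and C24 grants amber-clearance (A4).
No rule produces blue-permit, and it is not given.
C24: reached.
T4: reached.
amber-clearance: reached.
No rule produces L29, and it is not given.
silver-badge: reached.
Reached: C24, T4, amber-clearance, and silver-badge — 4 of the 6.

4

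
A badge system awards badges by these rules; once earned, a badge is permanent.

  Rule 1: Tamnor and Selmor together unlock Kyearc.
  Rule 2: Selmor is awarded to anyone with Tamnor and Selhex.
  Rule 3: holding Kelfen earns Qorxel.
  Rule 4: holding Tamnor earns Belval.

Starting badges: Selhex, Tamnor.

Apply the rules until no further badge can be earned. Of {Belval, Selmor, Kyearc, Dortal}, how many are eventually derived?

3

With Tamnor and Selhex, Selmor is earned (Rule 2).
With Tamnor, Belval is earned (Rule 4).
With Tamnor and Selmor, Kyearc is earned (Rule 1).
Belval: reached.
Selmor: reached.
Kyearc: reached.
No rule produces Dortal, and it is not given.
Reached: Belval, Selmor, and Kyearc — 3 of the 4.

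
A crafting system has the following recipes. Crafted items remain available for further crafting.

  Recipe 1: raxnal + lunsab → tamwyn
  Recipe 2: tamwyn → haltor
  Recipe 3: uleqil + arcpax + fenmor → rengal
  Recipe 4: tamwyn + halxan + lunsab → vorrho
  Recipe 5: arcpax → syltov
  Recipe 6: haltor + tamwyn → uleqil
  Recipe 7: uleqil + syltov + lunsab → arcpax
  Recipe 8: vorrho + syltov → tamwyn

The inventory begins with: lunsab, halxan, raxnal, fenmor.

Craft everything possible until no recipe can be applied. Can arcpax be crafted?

arcpax would need uleqil, syltov, and lunsab (Recipe 7), but syltov is never obtained.

No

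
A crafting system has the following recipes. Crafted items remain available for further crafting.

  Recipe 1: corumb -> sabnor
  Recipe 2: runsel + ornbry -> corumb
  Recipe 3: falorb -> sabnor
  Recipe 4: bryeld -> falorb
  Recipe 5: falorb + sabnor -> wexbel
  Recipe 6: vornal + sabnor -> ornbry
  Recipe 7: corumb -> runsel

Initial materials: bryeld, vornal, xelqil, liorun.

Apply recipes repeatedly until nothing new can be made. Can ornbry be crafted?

bryeld -> falorb (Recipe 4).
Using Recipe 3, falorb makes sabnor.
Using Recipe 6, vornal and sabnor make ornbry.

Yes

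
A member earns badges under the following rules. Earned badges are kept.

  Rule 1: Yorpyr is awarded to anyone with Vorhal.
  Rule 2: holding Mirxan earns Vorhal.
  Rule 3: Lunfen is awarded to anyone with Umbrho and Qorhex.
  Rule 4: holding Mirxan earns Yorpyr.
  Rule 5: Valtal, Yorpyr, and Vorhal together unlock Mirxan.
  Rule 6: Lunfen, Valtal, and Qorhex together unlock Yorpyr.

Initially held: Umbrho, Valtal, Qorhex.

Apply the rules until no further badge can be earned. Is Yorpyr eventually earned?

Yes

With Umbrho and Qorhex, Lunfen is earned (Rule 3).
With Lunfen, Valtal, and Qorhex, Yorpyr is earned (Rule 6).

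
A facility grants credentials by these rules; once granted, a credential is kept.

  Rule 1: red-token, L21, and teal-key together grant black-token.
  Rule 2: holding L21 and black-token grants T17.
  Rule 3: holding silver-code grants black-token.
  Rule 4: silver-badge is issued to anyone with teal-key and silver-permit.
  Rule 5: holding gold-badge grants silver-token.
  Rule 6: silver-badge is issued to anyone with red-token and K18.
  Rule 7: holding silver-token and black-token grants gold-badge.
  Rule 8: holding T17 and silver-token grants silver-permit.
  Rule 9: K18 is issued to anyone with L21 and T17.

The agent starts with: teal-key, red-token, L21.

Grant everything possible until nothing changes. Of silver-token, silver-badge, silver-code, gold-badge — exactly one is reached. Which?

Holding red-token, L21, and teal-key grants black-token (Rule 1).
Holding L21 and black-token grants T17 (Rule 2).
Holding L21 and T17 grants K18 (Rule 9).
Holding red-token and K18 grants silver-badge (Rule 6).
gold-badge would need silver-token and black-token (Rule 7), but silver-token is never granted. silver-token would need gold-badge (Rule 5), but gold-badge is never granted. No rule produces silver-code, and it is not given.

silver-badge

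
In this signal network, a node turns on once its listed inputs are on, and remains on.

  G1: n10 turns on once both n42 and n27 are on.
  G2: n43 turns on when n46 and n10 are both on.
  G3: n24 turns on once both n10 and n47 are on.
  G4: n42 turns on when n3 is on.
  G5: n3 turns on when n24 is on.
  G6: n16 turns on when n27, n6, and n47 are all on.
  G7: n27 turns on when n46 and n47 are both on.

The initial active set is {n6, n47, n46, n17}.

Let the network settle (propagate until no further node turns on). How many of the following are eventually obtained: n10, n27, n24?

G7: n46 and n47 on → n27 on.
n10 would need n42 and n27 (G1), but n42 never turns on.
n27: reached.
n24 would need n10 and n47 (G3), but n10 never turns on.
Reached: n27 — 1 of the 3.

1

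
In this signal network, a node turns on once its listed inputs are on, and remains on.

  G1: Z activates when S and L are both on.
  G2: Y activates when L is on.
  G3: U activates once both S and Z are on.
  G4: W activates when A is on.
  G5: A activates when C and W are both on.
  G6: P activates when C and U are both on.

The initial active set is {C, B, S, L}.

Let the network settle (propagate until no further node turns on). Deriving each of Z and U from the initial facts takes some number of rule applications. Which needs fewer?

Z: G1: S and L on → Z on. [1 rule application]
U: S and L are on, so Z activates (G1). S and Z are on, so U activates (G3). [2 rule applications]
Z needs fewer.

Z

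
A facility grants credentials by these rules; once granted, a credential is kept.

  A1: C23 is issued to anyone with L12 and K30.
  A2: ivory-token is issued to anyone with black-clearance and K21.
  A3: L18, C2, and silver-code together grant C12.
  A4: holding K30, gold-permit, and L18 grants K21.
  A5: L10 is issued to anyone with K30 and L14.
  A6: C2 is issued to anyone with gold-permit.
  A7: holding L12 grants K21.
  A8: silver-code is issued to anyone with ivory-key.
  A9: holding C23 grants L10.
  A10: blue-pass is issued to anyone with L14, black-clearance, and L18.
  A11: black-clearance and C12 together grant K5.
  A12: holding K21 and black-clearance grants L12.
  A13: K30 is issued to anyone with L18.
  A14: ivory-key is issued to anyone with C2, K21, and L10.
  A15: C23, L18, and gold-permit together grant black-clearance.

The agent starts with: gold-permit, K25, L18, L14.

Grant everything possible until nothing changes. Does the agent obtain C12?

Holding L18 grants K30 (A13).
Holding gold-permit grants C2 (A6).
Holding K30, gold-permit, and L18 grants K21 (A4).
Holding K30 and L14 grants L10 (A5).
Holding C2, K21, and L10 grants ivory-key (A14).
Holding ivory-key grants silver-code (A8).
Holding L18, C2, and silver-code grants C12 (A3).

Yes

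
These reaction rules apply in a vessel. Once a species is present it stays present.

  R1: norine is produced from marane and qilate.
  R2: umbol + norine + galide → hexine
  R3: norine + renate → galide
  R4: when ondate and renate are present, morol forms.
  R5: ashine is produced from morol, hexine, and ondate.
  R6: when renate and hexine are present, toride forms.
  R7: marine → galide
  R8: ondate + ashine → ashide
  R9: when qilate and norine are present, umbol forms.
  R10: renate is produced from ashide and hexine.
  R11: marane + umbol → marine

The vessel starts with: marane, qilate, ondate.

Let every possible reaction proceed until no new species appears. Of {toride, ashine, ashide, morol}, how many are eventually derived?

toride would need renate and hexine (R6), but renate never forms.
ashine would need morol, hexine, and ondate (R5), but morol never forms.
ashide would need ondate and ashine (R8), but ashine never forms.
morol would need ondate and renate (R4), but renate never forms.
None of the 4 are reached.

0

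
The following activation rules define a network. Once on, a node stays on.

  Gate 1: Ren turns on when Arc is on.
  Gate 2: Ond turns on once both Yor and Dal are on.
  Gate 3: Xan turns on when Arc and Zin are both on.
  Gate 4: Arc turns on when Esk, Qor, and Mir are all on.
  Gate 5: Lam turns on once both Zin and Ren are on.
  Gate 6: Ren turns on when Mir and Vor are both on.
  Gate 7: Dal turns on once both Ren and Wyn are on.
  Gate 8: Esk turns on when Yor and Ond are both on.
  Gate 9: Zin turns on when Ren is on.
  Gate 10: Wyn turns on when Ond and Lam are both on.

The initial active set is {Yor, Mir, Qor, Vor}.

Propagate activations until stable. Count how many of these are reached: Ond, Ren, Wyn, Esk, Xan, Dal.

Gate 6: Mir and Vor on → Ren on.
Ond would need Yor and Dal (Gate 2), but Dal never turns on.
Ren: reached.
Wyn would need Ond and Lam (Gate 10), but Ond never turns on.
Esk would need Yor and Ond (Gate 8), but Ond never turns on.
Xan would need Arc and Zin (Gate 3), but Arc never turns on.
Dal would need Ren and Wyn (Gate 7), but Wyn never turns on.
Reached: Ren — 1 of the 6.

1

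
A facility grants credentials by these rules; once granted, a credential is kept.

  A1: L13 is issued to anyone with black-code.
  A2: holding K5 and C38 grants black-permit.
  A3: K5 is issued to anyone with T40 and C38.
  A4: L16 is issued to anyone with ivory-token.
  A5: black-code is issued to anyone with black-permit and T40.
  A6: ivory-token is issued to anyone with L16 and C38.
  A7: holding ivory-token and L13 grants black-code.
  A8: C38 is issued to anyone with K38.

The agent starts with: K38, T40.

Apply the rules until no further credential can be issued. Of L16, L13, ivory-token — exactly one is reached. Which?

L13

Holding K38 grants C38 (A8).
Holding T40 and C38 grants K5 (A3).
Holding K5 and C38 grants black-permit (A2).
Holding black-permit and T40 grants black-code (A5).
Holding black-code grants L13 (A1).
ivory-token would need L16 and C38 (A6), but L16 is never granted. L16 would need ivory-token (A4), but ivory-token is never granted.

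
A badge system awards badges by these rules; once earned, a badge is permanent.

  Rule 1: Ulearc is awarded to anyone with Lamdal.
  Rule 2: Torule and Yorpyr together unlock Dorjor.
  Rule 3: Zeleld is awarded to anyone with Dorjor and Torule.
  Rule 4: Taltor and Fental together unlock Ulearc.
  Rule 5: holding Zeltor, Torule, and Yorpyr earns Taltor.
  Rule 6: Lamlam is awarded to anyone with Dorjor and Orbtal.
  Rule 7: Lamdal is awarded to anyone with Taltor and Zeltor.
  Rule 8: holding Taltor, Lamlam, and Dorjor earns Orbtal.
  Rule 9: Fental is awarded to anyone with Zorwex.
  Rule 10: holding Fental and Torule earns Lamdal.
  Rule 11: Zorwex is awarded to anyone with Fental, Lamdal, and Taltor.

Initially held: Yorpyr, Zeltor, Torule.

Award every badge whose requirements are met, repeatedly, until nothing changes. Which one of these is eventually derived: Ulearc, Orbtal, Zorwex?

Ulearc

With Zeltor, Torule, and Yorpyr, Taltor is earned (Rule 5).
With Taltor and Zeltor, Lamdal is earned (Rule 7).
With Lamdal, Ulearc is earned (Rule 1).
Zorwex would need Fental, Lamdal, and Taltor (Rule 11), but Fental is never earned. Orbtal would need Taltor, Lamlam, and Dorjor (Rule 8), but Lamlam is never earned.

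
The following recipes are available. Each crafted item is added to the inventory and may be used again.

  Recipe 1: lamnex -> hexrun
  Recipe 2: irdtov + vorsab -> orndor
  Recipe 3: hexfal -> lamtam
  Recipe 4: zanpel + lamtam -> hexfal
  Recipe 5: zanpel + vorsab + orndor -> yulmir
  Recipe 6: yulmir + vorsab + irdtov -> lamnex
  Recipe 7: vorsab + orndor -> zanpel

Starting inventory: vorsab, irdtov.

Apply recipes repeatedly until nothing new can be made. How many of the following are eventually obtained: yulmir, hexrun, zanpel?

Using Recipe 2, irdtov and vorsab make orndor.
vorsab + orndor -> zanpel (Recipe 7).
zanpel + vorsab + orndor -> yulmir (Recipe 5).
yulmir + vorsab + irdtov -> lamnex (Recipe 6).
Using Recipe 1, lamnex makes hexrun.
yulmir: reached.
hexrun: reached.
zanpel: reached.
All 3 are reached.

3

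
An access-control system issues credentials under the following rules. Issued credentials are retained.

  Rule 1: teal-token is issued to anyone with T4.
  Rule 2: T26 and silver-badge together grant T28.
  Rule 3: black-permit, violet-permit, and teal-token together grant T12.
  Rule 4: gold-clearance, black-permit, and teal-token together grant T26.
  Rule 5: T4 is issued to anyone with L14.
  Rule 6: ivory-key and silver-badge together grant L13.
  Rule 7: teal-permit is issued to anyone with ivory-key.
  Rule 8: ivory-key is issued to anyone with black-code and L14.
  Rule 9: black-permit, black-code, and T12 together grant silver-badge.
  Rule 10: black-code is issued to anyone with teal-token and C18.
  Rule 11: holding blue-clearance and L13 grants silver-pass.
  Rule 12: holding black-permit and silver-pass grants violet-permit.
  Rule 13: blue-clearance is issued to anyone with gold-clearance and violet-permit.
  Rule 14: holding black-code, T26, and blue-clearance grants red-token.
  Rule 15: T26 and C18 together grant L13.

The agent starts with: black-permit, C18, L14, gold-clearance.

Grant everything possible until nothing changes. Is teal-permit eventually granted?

Holding L14 grants T4 (Rule 5).
Holding T4 grants teal-token (Rule 1).
Holding teal-token and C18 grants black-code (Rule 10).
Holding black-code and L14 grants ivory-key (Rule 8).
Holding ivory-key grants teal-permit (Rule 7).

Yes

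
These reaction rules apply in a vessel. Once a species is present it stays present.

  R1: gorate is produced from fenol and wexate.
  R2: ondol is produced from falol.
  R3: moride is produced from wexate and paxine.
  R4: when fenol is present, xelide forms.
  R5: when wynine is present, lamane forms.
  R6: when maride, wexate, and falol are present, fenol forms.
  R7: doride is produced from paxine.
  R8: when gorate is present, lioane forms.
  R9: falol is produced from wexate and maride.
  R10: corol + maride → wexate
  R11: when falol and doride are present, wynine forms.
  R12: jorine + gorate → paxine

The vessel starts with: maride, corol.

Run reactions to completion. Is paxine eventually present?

No

paxine would need jorine and gorate (R12), but jorine never forms.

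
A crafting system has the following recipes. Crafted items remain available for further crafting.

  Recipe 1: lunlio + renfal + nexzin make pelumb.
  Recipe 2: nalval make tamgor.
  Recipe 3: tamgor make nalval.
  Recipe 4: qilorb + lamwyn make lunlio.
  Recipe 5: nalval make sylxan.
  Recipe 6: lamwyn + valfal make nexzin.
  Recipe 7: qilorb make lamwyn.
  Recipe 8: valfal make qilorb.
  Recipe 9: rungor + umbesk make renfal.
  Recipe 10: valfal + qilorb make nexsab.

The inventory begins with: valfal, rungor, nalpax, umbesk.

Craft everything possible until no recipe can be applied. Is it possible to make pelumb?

rungor + umbesk → renfal (Recipe 9).
valfal → qilorb (Recipe 8).
qilorb → lamwyn (Recipe 7).
Using Recipe 4, qilorb and lamwyn make lunlio.
Using Recipe 6, lamwyn and valfal make nexzin.
lunlio + renfal + nexzin → pelumb (Recipe 1).

Yes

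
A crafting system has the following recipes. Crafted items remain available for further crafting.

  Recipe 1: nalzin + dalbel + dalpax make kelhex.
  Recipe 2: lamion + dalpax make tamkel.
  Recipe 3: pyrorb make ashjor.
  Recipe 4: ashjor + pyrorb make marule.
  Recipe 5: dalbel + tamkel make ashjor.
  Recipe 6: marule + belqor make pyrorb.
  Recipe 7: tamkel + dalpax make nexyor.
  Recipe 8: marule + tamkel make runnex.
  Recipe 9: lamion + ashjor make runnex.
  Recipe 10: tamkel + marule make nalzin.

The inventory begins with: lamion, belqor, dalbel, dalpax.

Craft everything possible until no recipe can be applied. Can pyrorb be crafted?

pyrorb would need marule and belqor (Recipe 6), but marule is never obtained.

No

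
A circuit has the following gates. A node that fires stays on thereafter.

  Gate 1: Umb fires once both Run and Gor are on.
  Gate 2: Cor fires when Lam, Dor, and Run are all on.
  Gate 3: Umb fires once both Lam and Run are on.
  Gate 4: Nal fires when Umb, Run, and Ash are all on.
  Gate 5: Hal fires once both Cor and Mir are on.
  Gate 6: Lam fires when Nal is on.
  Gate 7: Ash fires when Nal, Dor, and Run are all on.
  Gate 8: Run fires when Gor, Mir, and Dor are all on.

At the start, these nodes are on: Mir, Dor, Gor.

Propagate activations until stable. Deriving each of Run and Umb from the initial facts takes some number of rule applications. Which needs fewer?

Run: Gor, Mir, and Dor are on, so Run fires (Gate 8). [1 rule application]
Umb: Gate 8: Gor, Mir, and Dor on → Run on. Run and Gor are on, so Umb fires (Gate 1). [2 rule applications]
Run needs fewer.

Run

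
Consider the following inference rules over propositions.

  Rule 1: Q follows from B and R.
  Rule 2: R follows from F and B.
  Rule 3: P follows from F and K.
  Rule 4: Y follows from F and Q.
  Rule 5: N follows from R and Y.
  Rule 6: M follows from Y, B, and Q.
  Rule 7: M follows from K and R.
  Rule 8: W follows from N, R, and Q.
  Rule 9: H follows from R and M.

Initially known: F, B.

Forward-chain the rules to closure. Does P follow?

P would need F and K (Rule 3), but K is never established.

No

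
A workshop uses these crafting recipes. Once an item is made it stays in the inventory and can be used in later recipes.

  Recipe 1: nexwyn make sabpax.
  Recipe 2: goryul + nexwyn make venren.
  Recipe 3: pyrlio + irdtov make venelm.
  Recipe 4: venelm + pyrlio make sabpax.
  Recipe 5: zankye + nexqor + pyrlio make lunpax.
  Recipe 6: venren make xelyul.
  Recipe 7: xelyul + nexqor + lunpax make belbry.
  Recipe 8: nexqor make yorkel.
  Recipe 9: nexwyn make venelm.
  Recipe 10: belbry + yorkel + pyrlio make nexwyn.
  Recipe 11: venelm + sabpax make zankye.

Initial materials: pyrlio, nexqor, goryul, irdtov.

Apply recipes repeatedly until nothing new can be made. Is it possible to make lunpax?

Using Recipe 3, pyrlio and irdtov make venelm.
Using Recipe 4, venelm and pyrlio make sabpax.
venelm + sabpax → zankye (Recipe 11).
zankye + nexqor + pyrlio → lunpax (Recipe 5).

Yes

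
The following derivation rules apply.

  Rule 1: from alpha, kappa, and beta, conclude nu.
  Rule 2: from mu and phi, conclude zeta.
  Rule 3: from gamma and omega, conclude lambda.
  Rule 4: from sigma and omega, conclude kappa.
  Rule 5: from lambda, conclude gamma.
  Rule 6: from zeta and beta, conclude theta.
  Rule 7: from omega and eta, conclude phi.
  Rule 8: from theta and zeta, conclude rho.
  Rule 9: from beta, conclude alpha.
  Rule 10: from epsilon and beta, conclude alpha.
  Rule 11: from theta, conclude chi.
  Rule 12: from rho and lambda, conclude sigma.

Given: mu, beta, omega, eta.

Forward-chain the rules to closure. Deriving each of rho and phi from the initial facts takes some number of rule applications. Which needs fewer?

phi: omega and eta hold, so phi follows (Rule 7). [1 rule application]
rho: From omega and eta, Rule 7 gives phi. mu and phi hold, so zeta follows (Rule 2). zeta and beta hold, so theta follows (Rule 6). From theta and zeta, Rule 8 gives rho. [4 rule applications]
phi needs fewer.

phi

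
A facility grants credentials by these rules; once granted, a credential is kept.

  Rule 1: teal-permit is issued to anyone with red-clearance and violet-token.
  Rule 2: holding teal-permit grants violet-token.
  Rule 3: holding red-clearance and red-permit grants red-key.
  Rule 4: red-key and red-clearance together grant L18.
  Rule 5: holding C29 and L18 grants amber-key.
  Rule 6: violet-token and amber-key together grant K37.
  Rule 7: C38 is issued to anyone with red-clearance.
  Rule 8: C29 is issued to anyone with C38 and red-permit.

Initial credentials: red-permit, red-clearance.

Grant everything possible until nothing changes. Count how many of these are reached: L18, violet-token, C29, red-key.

3

Holding red-clearance and red-permit grants red-key (Rule 3).
Holding red-clearance grants C38 (Rule 7).
Holding C38 and red-permit grants C29 (Rule 8).
Holding red-key and red-clearance grants L18 (Rule 4).
L18: reached.
violet-token would need teal-permit (Rule 2), but teal-permit is never granted.
C29: reached.
red-key: reached.
Reached: L18, C29, and red-key — 3 of the 4.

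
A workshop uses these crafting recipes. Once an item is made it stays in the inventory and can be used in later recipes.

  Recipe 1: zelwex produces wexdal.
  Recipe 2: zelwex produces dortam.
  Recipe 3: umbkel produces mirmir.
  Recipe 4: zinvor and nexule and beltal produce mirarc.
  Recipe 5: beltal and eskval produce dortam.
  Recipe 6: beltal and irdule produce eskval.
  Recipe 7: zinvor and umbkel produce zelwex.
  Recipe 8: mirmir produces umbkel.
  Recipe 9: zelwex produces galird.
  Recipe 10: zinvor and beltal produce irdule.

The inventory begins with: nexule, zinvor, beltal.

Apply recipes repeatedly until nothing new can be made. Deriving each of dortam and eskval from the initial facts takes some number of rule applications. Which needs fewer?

eskval

eskval: zinvor and beltal → irdule (Recipe 10). Using Recipe 6, beltal and irdule make eskval. [2 rule applications]
dortam: zinvor and beltal → irdule (Recipe 10). Using Recipe 6, beltal and irdule make eskval. beltal and eskval → dortam (Recipe 5). [3 rule applications]
eskval needs fewer.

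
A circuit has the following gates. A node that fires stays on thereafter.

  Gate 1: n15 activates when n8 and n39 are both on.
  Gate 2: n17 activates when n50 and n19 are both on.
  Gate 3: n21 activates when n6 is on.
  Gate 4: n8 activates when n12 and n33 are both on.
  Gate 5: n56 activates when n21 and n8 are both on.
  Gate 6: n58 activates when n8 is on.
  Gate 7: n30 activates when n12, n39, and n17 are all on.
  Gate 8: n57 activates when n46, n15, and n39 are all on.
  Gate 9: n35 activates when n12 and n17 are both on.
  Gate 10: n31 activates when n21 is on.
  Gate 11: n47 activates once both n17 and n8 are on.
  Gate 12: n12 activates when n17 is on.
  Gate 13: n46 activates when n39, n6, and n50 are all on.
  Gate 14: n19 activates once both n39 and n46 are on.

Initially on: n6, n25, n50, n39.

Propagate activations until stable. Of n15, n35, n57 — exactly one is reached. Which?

Gate 13: n39, n6, and n50 on → n46 on.
n39 and n46 are on, so n19 activates (Gate 14).
n50 and n19 are on, so n17 activates (Gate 2).
Gate 12: n17 on → n12 on.
Gate 9: n12 and n17 on → n35 on.
n57 would need n46, n15, and n39 (Gate 8), but n15 never turns on. n15 would need n8 and n39 (Gate 1), but n8 never turns on.

n35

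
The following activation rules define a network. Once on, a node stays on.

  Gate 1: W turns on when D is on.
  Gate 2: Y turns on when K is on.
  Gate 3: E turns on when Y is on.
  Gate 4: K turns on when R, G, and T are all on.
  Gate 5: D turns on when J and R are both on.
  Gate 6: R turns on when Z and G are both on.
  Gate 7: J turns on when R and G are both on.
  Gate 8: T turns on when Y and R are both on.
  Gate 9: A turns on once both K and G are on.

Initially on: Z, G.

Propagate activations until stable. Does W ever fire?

Yes

Gate 6: Z and G on → R on.
Gate 7: R and G on → J on.
Gate 5: J and R on → D on.
D is on, so W turns on (Gate 1).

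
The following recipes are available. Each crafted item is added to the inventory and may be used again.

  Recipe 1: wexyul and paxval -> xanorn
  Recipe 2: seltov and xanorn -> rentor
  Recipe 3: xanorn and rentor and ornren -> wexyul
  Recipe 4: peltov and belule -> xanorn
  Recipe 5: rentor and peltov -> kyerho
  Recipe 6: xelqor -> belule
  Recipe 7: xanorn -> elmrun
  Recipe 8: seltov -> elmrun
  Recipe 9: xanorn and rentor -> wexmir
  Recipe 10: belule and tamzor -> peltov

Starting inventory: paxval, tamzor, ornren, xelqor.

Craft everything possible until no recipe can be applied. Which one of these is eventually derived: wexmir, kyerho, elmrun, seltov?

elmrun

Using Recipe 6, xelqor makes belule.
Using Recipe 10, belule and tamzor make peltov.
peltov and belule -> xanorn (Recipe 4).
Using Recipe 7, xanorn makes elmrun.
kyerho would need rentor and peltov (Recipe 5), but rentor is never obtained. No rule produces seltov, and it is not given. wexmir would need xanorn and rentor (Recipe 9), but rentor is never obtained.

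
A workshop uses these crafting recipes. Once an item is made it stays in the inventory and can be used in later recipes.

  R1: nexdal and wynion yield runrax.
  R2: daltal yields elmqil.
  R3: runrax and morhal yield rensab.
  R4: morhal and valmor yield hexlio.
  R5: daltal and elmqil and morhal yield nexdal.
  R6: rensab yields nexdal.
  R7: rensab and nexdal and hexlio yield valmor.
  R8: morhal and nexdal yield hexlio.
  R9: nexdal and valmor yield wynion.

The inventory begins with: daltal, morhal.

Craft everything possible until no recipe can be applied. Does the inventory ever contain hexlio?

Yes

Using R2, daltal makes elmqil.
Using R5, daltal, elmqil, and morhal make nexdal.
morhal and nexdal → hexlio (R8).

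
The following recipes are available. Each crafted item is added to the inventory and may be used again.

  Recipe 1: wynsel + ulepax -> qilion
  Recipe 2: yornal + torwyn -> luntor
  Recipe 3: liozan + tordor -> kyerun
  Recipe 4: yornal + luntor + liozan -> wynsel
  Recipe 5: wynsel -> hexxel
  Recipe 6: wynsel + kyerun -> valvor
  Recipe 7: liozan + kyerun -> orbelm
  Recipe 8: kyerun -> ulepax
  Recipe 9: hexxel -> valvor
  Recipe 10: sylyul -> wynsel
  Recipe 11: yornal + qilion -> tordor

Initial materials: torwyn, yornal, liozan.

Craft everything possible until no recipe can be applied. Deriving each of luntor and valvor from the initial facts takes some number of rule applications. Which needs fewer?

luntor: Using Recipe 2, yornal and torwyn make luntor. [1 rule application]
valvor: Using Recipe 2, yornal and torwyn make luntor. yornal + luntor + liozan -> wynsel (Recipe 4). wynsel -> hexxel (Recipe 5). hexxel -> valvor (Recipe 9). [4 rule applications]
luntor needs fewer.

luntor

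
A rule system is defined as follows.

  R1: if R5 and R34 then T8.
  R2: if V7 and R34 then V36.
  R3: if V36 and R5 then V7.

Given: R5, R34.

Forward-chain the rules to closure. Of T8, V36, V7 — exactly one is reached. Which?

T8

R5 and R34 hold, so T8 follows (R1).
V36 would need V7 and R34 (R2), but V7 is never established. V7 would need V36 and R5 (R3), but V36 is never established.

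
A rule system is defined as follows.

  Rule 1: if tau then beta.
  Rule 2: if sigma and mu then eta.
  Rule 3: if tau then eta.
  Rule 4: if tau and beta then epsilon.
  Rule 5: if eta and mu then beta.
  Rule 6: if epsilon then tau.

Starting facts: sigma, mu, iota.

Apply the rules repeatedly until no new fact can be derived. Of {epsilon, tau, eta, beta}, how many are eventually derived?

From sigma and mu, Rule 2 gives eta.
From eta and mu, Rule 5 gives beta.
epsilon would need tau and beta (Rule 4), but tau is never established.
tau would need epsilon (Rule 6), but epsilon is never established.
eta: reached.
beta: reached.
Reached: eta and beta — 2 of the 4.

2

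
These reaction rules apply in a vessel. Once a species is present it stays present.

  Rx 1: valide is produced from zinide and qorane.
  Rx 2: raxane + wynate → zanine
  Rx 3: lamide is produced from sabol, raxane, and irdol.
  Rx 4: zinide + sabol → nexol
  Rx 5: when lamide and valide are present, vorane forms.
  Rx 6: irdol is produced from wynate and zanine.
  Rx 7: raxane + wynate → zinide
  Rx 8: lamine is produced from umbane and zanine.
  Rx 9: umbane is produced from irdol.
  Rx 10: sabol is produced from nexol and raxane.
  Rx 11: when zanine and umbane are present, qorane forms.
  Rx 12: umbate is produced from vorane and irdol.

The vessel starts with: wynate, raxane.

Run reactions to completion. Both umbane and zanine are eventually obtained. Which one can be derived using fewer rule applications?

zanine

zanine: raxane and wynate present → zanine forms (Rx 2). [1 rule application]
umbane: raxane and wynate present → zanine forms (Rx 2). wynate and zanine present → irdol forms (Rx 6). irdol present → umbane forms (Rx 9). [3 rule applications]
zanine needs fewer.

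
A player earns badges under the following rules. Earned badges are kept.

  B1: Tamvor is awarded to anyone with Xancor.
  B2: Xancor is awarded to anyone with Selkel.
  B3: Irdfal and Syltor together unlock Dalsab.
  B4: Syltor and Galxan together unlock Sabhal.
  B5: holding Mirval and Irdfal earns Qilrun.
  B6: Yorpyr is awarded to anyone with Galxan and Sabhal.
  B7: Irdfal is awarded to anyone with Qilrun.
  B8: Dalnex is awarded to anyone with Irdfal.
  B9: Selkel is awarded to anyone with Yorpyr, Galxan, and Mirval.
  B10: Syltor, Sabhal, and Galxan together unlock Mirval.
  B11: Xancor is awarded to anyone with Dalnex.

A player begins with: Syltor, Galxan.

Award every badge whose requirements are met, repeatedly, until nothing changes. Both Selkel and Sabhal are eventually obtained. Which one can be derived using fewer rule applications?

Sabhal: With Syltor and Galxan, Sabhal is earned (B4). [1 rule application]
Selkel: With Syltor and Galxan, Sabhal is earned (B4). With Syltor, Sabhal, and Galxan, Mirval is earned (B10). With Galxan and Sabhal, Yorpyr is earned (B6). With Yorpyr, Galxan, and Mirval, Selkel is earned (B9). [4 rule applications]
Sabhal needs fewer.

Sabhal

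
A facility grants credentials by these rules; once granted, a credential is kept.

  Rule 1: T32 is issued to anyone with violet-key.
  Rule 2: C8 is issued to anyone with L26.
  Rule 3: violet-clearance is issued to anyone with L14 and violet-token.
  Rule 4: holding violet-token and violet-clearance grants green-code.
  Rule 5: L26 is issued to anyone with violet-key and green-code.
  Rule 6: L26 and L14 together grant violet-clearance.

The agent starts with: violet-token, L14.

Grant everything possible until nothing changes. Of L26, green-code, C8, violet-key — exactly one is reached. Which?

Holding L14 and violet-token grants violet-clearance (Rule 3).
Holding violet-token and violet-clearance grants green-code (Rule 4).
C8 would need L26 (Rule 2), but L26 is never granted. No rule produces violet-key, and it is not given. L26 would need violet-key and green-code (Rule 5), but violet-key is never granted.

green-code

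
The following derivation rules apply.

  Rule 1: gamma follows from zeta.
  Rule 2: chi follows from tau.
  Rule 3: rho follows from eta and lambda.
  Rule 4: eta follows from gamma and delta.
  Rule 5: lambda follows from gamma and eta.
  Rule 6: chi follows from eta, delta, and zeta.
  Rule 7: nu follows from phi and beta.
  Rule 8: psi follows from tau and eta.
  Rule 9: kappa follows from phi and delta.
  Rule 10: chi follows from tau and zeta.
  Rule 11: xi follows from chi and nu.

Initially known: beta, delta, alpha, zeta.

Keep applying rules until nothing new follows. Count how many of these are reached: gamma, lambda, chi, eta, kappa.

4

From zeta, Rule 1 gives gamma.
gamma and delta hold, so eta follows (Rule 4).
gamma and eta hold, so lambda follows (Rule 5).
From eta, delta, and zeta, Rule 6 gives chi.
gamma: reached.
lambda: reached.
chi: reached.
eta: reached.
kappa would need phi and delta (Rule 9), but phi is never established.
Reached: gamma, lambda, chi, and eta — 4 of the 5.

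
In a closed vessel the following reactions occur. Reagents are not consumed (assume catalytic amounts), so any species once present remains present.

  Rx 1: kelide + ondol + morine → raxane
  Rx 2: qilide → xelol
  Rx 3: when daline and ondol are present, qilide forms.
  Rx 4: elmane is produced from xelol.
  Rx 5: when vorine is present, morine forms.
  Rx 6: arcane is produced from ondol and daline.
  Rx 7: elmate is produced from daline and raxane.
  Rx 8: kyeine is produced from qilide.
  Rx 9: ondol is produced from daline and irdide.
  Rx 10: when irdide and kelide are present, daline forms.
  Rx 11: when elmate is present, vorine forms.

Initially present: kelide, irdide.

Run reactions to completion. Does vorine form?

No

vorine would need elmate (Rx 11), but elmate never forms.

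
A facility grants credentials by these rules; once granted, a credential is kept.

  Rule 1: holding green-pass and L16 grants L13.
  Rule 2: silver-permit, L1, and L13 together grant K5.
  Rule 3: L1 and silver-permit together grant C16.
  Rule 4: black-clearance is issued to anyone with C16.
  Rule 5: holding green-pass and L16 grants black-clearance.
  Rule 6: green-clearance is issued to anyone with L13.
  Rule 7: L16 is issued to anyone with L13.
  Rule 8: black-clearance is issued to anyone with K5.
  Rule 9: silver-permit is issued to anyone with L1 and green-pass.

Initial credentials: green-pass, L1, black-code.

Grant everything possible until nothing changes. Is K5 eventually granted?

K5 would need silver-permit, L1, and L13 (Rule 2), but L13 is never granted.

No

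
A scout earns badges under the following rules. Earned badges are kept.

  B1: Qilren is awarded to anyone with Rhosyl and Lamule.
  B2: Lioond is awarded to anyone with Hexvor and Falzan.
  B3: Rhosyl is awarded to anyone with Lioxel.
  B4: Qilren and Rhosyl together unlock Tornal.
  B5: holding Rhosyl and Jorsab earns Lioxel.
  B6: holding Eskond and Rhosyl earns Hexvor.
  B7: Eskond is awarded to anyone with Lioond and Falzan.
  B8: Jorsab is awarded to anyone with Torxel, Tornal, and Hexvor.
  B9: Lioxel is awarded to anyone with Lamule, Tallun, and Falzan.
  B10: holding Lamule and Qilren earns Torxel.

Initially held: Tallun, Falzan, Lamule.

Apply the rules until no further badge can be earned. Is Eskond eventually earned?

No

Eskond would need Lioond and Falzan (B7), but Lioond is never earned.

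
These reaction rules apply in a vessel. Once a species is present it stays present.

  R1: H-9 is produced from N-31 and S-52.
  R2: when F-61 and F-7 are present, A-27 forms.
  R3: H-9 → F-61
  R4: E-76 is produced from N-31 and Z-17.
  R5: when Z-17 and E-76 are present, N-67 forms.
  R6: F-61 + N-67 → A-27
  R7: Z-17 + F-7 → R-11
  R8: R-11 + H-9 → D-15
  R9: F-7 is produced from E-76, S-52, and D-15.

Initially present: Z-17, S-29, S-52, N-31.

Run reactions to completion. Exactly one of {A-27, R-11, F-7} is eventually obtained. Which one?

A-27

N-31 and Z-17 present → E-76 forms (R4).
N-31 and S-52 present → H-9 forms (R1).
Z-17 and E-76 present → N-67 forms (R5).
H-9 present → F-61 forms (R3).
F-61 and N-67 present → A-27 forms (R6).
R-11 would need Z-17 and F-7 (R7), but F-7 never forms. F-7 would need E-76, S-52, and D-15 (R9), but D-15 never forms.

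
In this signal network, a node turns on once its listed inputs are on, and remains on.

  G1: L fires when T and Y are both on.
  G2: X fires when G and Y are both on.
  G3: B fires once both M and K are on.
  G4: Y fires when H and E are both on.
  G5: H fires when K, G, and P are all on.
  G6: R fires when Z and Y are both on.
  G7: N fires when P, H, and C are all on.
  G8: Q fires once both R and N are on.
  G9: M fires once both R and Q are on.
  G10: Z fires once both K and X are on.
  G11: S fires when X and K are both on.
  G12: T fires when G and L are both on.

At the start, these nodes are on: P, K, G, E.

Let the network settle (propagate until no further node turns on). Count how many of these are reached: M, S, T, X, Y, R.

G5: K, G, and P on → H on.
G4: H and E on → Y on.
G and Y are on, so X fires (G2).
G11: X and K on → S on.
K and X are on, so Z fires (G10).
Z and Y are on, so R fires (G6).
M would need R and Q (G9), but Q never turns on.
S: reached.
T would need G and L (G12), but L never turns on.
X: reached.
Y: reached.
R: reached.
Reached: S, X, Y, and R — 4 of the 6.

4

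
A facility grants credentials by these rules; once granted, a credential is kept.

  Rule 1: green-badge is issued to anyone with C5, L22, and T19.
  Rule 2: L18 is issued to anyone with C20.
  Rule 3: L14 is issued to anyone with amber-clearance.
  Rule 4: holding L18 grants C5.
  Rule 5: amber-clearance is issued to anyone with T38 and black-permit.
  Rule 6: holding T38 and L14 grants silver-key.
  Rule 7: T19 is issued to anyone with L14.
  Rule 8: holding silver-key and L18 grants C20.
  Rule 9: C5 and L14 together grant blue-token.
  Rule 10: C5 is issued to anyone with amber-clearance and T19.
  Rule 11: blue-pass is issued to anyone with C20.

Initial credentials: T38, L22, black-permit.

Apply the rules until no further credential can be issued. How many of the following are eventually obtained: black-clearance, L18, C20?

0

No rule produces black-clearance, and it is not given.
L18 would need C20 (Rule 2), but C20 is never granted.
C20 would need silver-key and L18 (Rule 8), but L18 is never granted.
None of the 3 are reached.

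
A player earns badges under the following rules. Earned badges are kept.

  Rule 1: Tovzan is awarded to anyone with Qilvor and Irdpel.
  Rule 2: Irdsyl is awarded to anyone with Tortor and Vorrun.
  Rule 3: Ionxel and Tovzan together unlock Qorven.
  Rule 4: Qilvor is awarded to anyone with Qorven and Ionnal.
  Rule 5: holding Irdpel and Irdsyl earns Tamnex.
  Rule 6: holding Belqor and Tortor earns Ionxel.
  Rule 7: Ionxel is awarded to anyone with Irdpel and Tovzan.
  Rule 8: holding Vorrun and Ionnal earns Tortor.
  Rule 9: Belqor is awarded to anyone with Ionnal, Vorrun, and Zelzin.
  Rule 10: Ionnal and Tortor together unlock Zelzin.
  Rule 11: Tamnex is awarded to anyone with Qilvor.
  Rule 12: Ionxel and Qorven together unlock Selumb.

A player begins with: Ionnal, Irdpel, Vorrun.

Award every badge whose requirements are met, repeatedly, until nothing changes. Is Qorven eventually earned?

Qorven would need Ionxel and Tovzan (Rule 3), but Tovzan is never earned.

No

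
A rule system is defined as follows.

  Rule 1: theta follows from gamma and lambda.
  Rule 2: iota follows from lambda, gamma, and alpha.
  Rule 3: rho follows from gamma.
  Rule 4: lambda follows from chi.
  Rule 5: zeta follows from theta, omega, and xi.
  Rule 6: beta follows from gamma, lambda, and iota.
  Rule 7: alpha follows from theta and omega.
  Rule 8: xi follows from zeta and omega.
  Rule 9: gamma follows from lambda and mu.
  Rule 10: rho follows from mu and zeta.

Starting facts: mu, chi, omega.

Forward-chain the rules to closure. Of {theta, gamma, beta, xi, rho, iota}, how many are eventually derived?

5

From chi, Rule 4 gives lambda.
From lambda and mu, Rule 9 gives gamma.
From gamma and lambda, Rule 1 gives theta.
From gamma, Rule 3 gives rho.
From theta and omega, Rule 7 gives alpha.
From lambda, gamma, and alpha, Rule 2 gives iota.
gamma, lambda, and iota hold, so beta follows (Rule 6).
theta: reached.
gamma: reached.
beta: reached.
xi would need zeta and omega (Rule 8), but zeta is never established.
rho: reached.
iota: reached.
Reached: theta, gamma, beta, rho, and iota — 5 of the 6.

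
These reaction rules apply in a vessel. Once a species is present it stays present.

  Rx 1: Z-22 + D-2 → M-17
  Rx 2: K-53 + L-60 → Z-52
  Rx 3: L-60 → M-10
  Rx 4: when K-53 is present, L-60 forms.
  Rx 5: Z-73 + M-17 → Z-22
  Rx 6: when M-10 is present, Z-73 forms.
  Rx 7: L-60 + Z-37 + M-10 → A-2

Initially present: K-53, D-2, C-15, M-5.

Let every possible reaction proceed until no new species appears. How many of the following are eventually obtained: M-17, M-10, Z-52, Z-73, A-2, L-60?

4

K-53 present → L-60 forms (Rx 4).
K-53 and L-60 present → Z-52 forms (Rx 2).
L-60 present → M-10 forms (Rx 3).
M-10 present → Z-73 forms (Rx 6).
M-17 would need Z-22 and D-2 (Rx 1), but Z-22 never forms.
M-10: reached.
Z-52: reached.
Z-73: reached.
A-2 would need L-60, Z-37, and M-10 (Rx 7), but Z-37 never forms.
L-60: reached.
Reached: M-10, Z-52, Z-73, and L-60 — 4 of the 6.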